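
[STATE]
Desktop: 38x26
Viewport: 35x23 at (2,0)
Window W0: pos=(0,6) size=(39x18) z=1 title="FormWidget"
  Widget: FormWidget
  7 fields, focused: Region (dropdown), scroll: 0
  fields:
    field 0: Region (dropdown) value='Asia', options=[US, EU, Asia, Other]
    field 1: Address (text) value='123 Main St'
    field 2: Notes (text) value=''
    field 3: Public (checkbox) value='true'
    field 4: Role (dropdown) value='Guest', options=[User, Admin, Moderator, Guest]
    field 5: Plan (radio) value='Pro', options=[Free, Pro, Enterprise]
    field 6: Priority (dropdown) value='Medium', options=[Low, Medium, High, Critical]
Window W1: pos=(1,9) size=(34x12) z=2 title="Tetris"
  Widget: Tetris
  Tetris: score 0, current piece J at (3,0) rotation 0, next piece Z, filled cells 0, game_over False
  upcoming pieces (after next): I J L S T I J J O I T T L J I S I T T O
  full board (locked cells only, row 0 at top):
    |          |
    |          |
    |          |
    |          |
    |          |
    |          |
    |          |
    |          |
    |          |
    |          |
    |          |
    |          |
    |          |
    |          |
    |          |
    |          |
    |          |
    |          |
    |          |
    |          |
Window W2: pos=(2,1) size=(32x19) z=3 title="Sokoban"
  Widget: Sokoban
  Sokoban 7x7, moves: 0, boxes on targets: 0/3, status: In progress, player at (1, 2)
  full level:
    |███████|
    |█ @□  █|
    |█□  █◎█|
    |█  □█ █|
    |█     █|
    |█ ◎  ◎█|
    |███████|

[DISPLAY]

                                   
┏━━━━━━━━━━━━━━━━━━━━━━━━━━━━━━┓   
┃ Sokoban                      ┃   
┠──────────────────────────────┨   
┃███████                       ┃   
┃█ @□  █                       ┃   
┃█□  █◎█                       ┃━━━
┃█  □█ █                       ┃   
┃█     █                       ┃───
┃█ ◎  ◎█                       ┃┓ ▼
┃███████                       ┃┃  
┃Moves: 0  0/3                 ┃┨  
┃                              ┃┃  
┃                              ┃┃ ▼
┃                              ┃┃ )
┃                              ┃┃ ▼
┃                              ┃┃  
┃                              ┃┃  
┃                              ┃┃  
┗━━━━━━━━━━━━━━━━━━━━━━━━━━━━━━┛┃  
━━━━━━━━━━━━━━━━━━━━━━━━━━━━━━━━┛  
                                   
                                   


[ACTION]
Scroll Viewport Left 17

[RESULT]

                                   
  ┏━━━━━━━━━━━━━━━━━━━━━━━━━━━━━━┓ 
  ┃ Sokoban                      ┃ 
  ┠──────────────────────────────┨ 
  ┃███████                       ┃ 
  ┃█ @□  █                       ┃ 
┏━┃█□  █◎█                       ┃━
┃ ┃█  □█ █                       ┃ 
┠─┃█     █                       ┃─
┃┏┃█ ◎  ◎█                       ┃┓
┃┃┃███████                       ┃┃
┃┠┃Moves: 0  0/3                 ┃┨
┃┃┃                              ┃┃
┃┃┃                              ┃┃
┃┃┃                              ┃┃
┃┃┃                              ┃┃
┃┃┃                              ┃┃
┃┃┃                              ┃┃
┃┃┃                              ┃┃
┃┃┗━━━━━━━━━━━━━━━━━━━━━━━━━━━━━━┛┃
┃┗━━━━━━━━━━━━━━━━━━━━━━━━━━━━━━━━┛
┃                                  
┃                                  


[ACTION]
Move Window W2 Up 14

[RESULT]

  ┏━━━━━━━━━━━━━━━━━━━━━━━━━━━━━━┓ 
  ┃ Sokoban                      ┃ 
  ┠──────────────────────────────┨ 
  ┃███████                       ┃ 
  ┃█ @□  █                       ┃ 
  ┃█□  █◎█                       ┃ 
┏━┃█  □█ █                       ┃━
┃ ┃█     █                       ┃ 
┠─┃█ ◎  ◎█                       ┃─
┃┏┃███████                       ┃┓
┃┃┃Moves: 0  0/3                 ┃┃
┃┠┃                              ┃┨
┃┃┃                              ┃┃
┃┃┃                              ┃┃
┃┃┃                              ┃┃
┃┃┃                              ┃┃
┃┃┃                              ┃┃
┃┃┃                              ┃┃
┃┃┗━━━━━━━━━━━━━━━━━━━━━━━━━━━━━━┛┃
┃┃          │0                    ┃
┃┗━━━━━━━━━━━━━━━━━━━━━━━━━━━━━━━━┛
┃                                  
┃                                  


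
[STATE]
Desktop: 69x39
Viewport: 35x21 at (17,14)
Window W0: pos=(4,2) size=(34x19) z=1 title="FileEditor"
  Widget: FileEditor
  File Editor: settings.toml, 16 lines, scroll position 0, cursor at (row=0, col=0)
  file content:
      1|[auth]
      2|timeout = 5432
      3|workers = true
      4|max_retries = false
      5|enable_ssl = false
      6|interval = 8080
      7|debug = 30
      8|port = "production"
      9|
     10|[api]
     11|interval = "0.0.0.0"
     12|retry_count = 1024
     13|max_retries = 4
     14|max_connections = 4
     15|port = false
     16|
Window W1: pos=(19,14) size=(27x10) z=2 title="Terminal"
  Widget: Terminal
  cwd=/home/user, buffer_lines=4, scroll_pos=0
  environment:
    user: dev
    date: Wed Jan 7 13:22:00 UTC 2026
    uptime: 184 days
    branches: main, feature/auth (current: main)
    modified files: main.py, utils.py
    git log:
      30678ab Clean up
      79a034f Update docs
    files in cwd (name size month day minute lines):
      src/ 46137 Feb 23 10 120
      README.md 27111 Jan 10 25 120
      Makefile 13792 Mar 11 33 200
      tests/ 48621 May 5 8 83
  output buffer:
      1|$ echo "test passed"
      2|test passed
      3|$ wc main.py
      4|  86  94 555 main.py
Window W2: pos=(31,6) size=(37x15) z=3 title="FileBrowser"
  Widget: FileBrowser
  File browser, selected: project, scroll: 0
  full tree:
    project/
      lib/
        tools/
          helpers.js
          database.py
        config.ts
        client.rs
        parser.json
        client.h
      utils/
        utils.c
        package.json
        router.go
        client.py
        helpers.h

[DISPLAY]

  ┏━━━━━━━━━━━┃                    
0.┃ Terminal  ┃                    
= ┠───────────┃                    
= ┃$ echo "tes┃                    
on┃test passed┃                    
  ┃$ wc main.p┃                    
━━┃  86  94 55┗━━━━━━━━━━━━━━━━━━━━
  ┃$ █                      ┃      
  ┃                         ┃      
  ┗━━━━━━━━━━━━━━━━━━━━━━━━━┛      
                                   
                                   
                                   
                                   
                                   
                                   
                                   
                                   
                                   
                                   
                                   


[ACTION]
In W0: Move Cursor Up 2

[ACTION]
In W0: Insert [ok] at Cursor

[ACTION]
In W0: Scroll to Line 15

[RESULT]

0.┏━━━━━━━━━━━┃                    
= ┃ Terminal  ┃                    
= ┠───────────┃                    
on┃$ echo "tes┃                    
  ┃test passed┃                    
  ┃$ wc main.p┃                    
━━┃  86  94 55┗━━━━━━━━━━━━━━━━━━━━
  ┃$ █                      ┃      
  ┃                         ┃      
  ┗━━━━━━━━━━━━━━━━━━━━━━━━━┛      
                                   
                                   
                                   
                                   
                                   
                                   
                                   
                                   
                                   
                                   
                                   


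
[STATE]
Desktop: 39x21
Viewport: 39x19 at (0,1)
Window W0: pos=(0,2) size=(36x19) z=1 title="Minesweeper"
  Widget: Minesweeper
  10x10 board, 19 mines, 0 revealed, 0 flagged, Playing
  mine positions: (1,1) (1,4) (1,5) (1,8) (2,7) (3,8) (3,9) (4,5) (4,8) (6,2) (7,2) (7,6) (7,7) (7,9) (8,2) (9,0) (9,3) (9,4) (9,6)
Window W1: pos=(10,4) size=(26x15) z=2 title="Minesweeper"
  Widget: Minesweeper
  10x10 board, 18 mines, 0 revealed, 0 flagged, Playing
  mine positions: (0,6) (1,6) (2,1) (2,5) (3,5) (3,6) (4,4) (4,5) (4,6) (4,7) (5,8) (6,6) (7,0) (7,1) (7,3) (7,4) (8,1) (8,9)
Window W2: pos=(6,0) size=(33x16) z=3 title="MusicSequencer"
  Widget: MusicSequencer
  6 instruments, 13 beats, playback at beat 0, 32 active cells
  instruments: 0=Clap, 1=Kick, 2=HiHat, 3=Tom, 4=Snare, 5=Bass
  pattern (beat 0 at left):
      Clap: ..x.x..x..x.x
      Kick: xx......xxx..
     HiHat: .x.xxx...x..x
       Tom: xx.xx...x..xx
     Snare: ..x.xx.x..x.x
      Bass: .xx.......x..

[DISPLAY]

      ┃ MusicSequencer                ┃
┏━━━━━┠───────────────────────────────┨
┃ Mine┃      ▼123456789012            ┃
┠─────┃  Clap··█·█··█··█·█            ┃
┃■■■■■┃  Kick██······███··            ┃
┃■■■■■┃ HiHat·█·███···█··█            ┃
┃■■■■■┃   Tom██·██···█··██            ┃
┃■■■■■┃ Snare··█·██·█··█·█            ┃
┃■■■■■┃  Bass·██·······█··            ┃
┃■■■■■┃                               ┃
┃■■■■■┃                               ┃
┃■■■■■┃                               ┃
┃■■■■■┃                               ┃
┃■■■■■┃                               ┃
┃     ┗━━━━━━━━━━━━━━━━━━━━━━━━━━━━━━━┛
┃         ┃■■■■■■■■■■              ┃   
┃         ┃                        ┃   
┃         ┗━━━━━━━━━━━━━━━━━━━━━━━━┛   
┃                                  ┃   


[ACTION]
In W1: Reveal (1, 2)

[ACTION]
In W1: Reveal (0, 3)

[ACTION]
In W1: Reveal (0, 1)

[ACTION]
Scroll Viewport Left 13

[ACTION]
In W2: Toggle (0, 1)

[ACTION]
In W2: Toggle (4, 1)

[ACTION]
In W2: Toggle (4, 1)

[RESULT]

      ┃ MusicSequencer                ┃
┏━━━━━┠───────────────────────────────┨
┃ Mine┃      ▼123456789012            ┃
┠─────┃  Clap·██·█··█··█·█            ┃
┃■■■■■┃  Kick██······███··            ┃
┃■■■■■┃ HiHat·█·███···█··█            ┃
┃■■■■■┃   Tom██·██···█··██            ┃
┃■■■■■┃ Snare··█·██·█··█·█            ┃
┃■■■■■┃  Bass·██·······█··            ┃
┃■■■■■┃                               ┃
┃■■■■■┃                               ┃
┃■■■■■┃                               ┃
┃■■■■■┃                               ┃
┃■■■■■┃                               ┃
┃     ┗━━━━━━━━━━━━━━━━━━━━━━━━━━━━━━━┛
┃         ┃■■■■■■■■■■              ┃   
┃         ┃                        ┃   
┃         ┗━━━━━━━━━━━━━━━━━━━━━━━━┛   
┃                                  ┃   


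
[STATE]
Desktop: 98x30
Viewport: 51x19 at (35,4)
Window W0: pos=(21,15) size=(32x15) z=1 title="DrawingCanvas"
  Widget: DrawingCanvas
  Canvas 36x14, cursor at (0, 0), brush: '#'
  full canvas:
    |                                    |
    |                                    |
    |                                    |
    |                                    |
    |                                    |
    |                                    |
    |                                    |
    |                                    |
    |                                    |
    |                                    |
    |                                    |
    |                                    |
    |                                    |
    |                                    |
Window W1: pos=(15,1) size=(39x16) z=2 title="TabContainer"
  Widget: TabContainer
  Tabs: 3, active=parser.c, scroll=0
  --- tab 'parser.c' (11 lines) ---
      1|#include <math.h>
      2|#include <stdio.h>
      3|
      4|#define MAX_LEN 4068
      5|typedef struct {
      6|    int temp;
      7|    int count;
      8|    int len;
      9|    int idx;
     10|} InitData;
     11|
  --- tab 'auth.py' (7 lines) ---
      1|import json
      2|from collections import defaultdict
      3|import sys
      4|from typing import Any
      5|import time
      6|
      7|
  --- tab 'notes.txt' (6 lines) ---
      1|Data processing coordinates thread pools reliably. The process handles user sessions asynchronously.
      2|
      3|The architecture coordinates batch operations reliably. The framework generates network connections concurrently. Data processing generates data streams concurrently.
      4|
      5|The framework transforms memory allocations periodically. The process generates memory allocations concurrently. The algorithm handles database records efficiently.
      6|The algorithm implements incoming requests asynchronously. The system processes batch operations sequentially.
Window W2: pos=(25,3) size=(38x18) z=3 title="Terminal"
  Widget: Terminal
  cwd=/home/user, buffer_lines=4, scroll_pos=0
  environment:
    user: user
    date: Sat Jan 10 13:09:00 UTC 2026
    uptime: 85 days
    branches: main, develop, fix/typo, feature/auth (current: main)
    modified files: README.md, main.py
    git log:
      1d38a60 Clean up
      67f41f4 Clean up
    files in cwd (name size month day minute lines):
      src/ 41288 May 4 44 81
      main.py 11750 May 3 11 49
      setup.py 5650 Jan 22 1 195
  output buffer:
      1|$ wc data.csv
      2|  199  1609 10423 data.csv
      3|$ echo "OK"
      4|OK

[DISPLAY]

                           ┃                       
───────────────────────────┨                       
.csv                       ┃                       
09 10423 data.csv          ┃                       
K"                         ┃                       
                           ┃                       
                           ┃                       
                           ┃                       
                           ┃                       
                           ┃                       
                           ┃                       
                           ┃                       
                           ┃                       
                           ┃                       
                           ┃                       
                           ┃                       
━━━━━━━━━━━━━━━━━━━━━━━━━━━┛                       
                 ┃                                 
                 ┃                                 


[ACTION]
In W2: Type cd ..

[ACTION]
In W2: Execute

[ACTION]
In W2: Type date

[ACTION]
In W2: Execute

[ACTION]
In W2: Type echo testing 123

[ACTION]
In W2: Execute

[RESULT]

                           ┃                       
───────────────────────────┨                       
.csv                       ┃                       
09 10423 data.csv          ┃                       
K"                         ┃                       
                           ┃                       
                           ┃                       
                           ┃                       
                           ┃                       
0 13:09:00 UTC 2026        ┃                       
sting 123                  ┃                       
23                         ┃                       
                           ┃                       
                           ┃                       
                           ┃                       
                           ┃                       
━━━━━━━━━━━━━━━━━━━━━━━━━━━┛                       
                 ┃                                 
                 ┃                                 


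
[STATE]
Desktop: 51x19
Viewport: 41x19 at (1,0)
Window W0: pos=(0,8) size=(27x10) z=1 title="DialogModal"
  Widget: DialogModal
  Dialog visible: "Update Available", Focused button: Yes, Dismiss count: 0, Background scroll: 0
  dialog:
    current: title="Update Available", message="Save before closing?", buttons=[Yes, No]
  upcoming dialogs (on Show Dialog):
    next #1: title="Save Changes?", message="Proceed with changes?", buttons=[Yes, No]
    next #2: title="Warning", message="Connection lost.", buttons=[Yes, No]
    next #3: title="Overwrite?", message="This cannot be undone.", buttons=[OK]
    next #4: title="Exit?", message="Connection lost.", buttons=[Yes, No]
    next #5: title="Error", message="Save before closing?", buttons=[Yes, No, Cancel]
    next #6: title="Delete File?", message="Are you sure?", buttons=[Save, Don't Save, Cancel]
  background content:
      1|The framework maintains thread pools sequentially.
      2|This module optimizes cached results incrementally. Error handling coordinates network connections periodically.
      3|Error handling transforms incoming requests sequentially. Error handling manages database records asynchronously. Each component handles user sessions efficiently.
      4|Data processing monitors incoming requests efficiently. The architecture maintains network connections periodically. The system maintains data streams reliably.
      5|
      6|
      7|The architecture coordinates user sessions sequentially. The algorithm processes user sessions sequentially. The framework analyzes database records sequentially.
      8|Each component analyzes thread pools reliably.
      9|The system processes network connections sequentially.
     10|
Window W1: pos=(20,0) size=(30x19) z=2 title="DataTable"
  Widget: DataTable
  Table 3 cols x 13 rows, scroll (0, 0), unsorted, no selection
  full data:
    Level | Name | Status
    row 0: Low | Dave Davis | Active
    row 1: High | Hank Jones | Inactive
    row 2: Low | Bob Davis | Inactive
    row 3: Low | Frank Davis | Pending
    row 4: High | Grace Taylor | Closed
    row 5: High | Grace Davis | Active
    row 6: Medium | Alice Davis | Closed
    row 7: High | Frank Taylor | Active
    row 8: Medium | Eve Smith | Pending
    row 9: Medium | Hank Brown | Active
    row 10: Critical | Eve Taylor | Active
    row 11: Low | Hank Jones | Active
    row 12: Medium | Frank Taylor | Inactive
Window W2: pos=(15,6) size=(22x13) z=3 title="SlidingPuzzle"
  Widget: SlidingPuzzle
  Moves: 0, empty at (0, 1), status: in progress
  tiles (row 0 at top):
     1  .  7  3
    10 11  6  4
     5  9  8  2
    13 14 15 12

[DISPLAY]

                   ┏━━━━━━━━━━━━━━━━━━━━━
                   ┃ DataTable           
                   ┠─────────────────────
                   ┃Level   │Name        
                   ┃────────┼────────────
                   ┃Low     │Dave Davis  
              ┏━━━━━━━━━━━━━━━━━━━━┓nes  
              ┃ SlidingPuzzle      ┃is   
━━━━━━━━━━━━━━┠────────────────────┨avis 
 DialogModal  ┃┌────┬────┬────┬────┃aylor
──────────────┃│  1 │    │  7 │  3 ┃avis 
Th┌───────────┃├────┼────┼────┼────┃avis 
Th│  Update Av┃│ 10 │ 11 │  6 │  4 ┃aylor
Er│Save before┃├────┼────┼────┼────┃th   
Da│     [Yes] ┃│  5 │  9 │  8 │  2 ┃own  
  └───────────┃├────┼────┼────┼────┃lor  
              ┃│ 13 │ 14 │ 15 │ 12 ┃nes  
━━━━━━━━━━━━━━┃└────┴────┴────┴────┃aylor
              ┗━━━━━━━━━━━━━━━━━━━━┛━━━━━


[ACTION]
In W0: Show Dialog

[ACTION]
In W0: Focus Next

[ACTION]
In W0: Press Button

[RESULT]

                   ┏━━━━━━━━━━━━━━━━━━━━━
                   ┃ DataTable           
                   ┠─────────────────────
                   ┃Level   │Name        
                   ┃────────┼────────────
                   ┃Low     │Dave Davis  
              ┏━━━━━━━━━━━━━━━━━━━━┓nes  
              ┃ SlidingPuzzle      ┃is   
━━━━━━━━━━━━━━┠────────────────────┨avis 
 DialogModal  ┃┌────┬────┬────┬────┃aylor
──────────────┃│  1 │    │  7 │  3 ┃avis 
The framework ┃├────┼────┼────┼────┃avis 
This module op┃│ 10 │ 11 │  6 │  4 ┃aylor
Error handling┃├────┼────┼────┼────┃th   
Data processin┃│  5 │  9 │  8 │  2 ┃own  
              ┃├────┼────┼────┼────┃lor  
              ┃│ 13 │ 14 │ 15 │ 12 ┃nes  
━━━━━━━━━━━━━━┃└────┴────┴────┴────┃aylor
              ┗━━━━━━━━━━━━━━━━━━━━┛━━━━━


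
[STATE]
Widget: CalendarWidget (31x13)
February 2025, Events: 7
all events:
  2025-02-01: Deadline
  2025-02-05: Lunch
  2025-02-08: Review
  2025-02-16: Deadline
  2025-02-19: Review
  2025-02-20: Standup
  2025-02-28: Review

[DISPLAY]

         February 2025         
Mo Tu We Th Fr Sa Su           
                1*  2          
 3  4  5*  6  7  8*  9         
10 11 12 13 14 15 16*          
17 18 19* 20* 21 22 23         
24 25 26 27 28*                
                               
                               
                               
                               
                               
                               


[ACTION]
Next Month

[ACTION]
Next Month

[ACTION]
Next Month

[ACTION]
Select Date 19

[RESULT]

            May 2025           
Mo Tu We Th Fr Sa Su           
          1  2  3  4           
 5  6  7  8  9 10 11           
12 13 14 15 16 17 18           
[19] 20 21 22 23 24 25         
26 27 28 29 30 31              
                               
                               
                               
                               
                               
                               


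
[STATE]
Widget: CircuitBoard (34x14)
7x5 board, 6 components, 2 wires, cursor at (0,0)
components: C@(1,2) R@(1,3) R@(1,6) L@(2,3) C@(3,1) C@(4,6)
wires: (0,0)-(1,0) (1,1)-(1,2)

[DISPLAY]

   0 1 2 3 4 5 6                  
0  [.]                            
    │                             
1   ·   · ─ C   R           R     
                                  
2               L                 
                                  
3       C                         
                                  
4                           C     
Cursor: (0,0)                     
                                  
                                  
                                  


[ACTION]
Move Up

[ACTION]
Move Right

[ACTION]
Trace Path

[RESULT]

   0 1 2 3 4 5 6                  
0   ·  [.]                        
    │                             
1   ·   · ─ C   R           R     
                                  
2               L                 
                                  
3       C                         
                                  
4                           C     
Cursor: (0,1)  Trace: No connectio
                                  
                                  
                                  


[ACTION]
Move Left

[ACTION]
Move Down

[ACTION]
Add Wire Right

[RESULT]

   0 1 2 3 4 5 6                  
0   ·                             
    │                             
1  [.]─ · ─ C   R           R     
                                  
2               L                 
                                  
3       C                         
                                  
4                           C     
Cursor: (1,0)  Trace: No connectio
                                  
                                  
                                  


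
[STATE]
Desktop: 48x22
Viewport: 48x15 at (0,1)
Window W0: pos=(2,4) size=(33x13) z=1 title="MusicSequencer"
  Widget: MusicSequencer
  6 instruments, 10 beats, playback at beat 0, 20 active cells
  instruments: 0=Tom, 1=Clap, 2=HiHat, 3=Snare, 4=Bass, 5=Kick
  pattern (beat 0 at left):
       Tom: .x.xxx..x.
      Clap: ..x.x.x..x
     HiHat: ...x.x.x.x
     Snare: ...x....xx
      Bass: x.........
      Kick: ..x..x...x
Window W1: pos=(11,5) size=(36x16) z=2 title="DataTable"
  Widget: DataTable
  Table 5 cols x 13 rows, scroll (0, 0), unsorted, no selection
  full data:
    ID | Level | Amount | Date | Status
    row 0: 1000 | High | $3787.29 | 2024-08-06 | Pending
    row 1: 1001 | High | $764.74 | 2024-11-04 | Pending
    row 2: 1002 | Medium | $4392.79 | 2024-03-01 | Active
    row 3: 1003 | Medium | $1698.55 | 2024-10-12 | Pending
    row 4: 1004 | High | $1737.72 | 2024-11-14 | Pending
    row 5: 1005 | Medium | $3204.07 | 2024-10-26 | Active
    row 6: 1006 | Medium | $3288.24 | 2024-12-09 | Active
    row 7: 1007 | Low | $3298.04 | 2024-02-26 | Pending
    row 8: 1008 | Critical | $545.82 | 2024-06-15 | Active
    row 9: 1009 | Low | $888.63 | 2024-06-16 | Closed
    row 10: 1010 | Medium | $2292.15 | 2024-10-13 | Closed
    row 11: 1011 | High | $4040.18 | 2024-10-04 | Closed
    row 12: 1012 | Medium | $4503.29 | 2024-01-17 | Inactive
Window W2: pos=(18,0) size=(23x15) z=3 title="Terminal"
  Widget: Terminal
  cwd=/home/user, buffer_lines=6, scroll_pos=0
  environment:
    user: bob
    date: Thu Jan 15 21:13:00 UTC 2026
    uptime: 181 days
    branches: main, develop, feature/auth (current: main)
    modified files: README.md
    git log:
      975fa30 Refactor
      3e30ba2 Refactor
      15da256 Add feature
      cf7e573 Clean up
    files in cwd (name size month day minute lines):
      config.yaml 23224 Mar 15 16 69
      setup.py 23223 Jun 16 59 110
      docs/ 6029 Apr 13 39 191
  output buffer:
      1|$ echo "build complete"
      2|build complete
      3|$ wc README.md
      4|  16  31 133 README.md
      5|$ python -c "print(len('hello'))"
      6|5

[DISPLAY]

                  ┃ Terminal            ┃       
                  ┠─────────────────────┨       
                  ┃$ echo "build complet┃       
  ┏━━━━━━━━━━━━━━━┃build complete       ┃       
  ┃ MusicSe┏━━━━━━┃$ wc README.md       ┃━━━━━┓ 
  ┠────────┃ DataT┃  16  31 133 README.m┃     ┃ 
  ┃      ▼1┠──────┃$ python -c "print(le┃─────┨ 
  ┃   Tom·█┃ID  │L┃5                    ┃    │┃ 
  ┃  Clap··┃────┼─┃$ █                  ┃────┼┃ 
  ┃ HiHat··┃1000│H┃                     ┃8-06│┃ 
  ┃ Snare··┃1001│H┃                     ┃1-04│┃ 
  ┃  Bass█·┃1002│M┃                     ┃3-01│┃ 
  ┃  Kick··┃1003│M┃                     ┃0-12│┃ 
  ┃        ┃1004│H┗━━━━━━━━━━━━━━━━━━━━━┛1-14│┃ 
  ┃        ┃1005│Medium  │$3204.07│2024-10-26│┃ 


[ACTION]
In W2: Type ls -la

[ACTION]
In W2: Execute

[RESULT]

                  ┃ Terminal            ┃       
                  ┠─────────────────────┨       
                  ┃$ echo "build complet┃       
  ┏━━━━━━━━━━━━━━━┃build complete       ┃       
  ┃ MusicSe┏━━━━━━┃$ wc README.md       ┃━━━━━┓ 
  ┠────────┃ DataT┃  16  31 133 README.m┃     ┃ 
  ┃      ▼1┠──────┃$ python -c "print(le┃─────┨ 
  ┃   Tom·█┃ID  │L┃5                    ┃    │┃ 
  ┃  Clap··┃────┼─┃$ ls -la             ┃────┼┃ 
  ┃ HiHat··┃1000│H┃-rw-r--r--  1 bob gro┃8-06│┃ 
  ┃ Snare··┃1001│H┃-rw-r--r--  1 bob gro┃1-04│┃ 
  ┃  Bass█·┃1002│M┃drwxr-xr-x  1 bob gro┃3-01│┃ 
  ┃  Kick··┃1003│M┃$ █                  ┃0-12│┃ 
  ┃        ┃1004│H┗━━━━━━━━━━━━━━━━━━━━━┛1-14│┃ 
  ┃        ┃1005│Medium  │$3204.07│2024-10-26│┃ 


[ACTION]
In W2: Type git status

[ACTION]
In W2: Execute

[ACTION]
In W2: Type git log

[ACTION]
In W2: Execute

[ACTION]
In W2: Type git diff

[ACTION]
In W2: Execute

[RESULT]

                  ┃ Terminal            ┃       
                  ┠─────────────────────┨       
                  ┃3e30ba2 Refactor     ┃       
  ┏━━━━━━━━━━━━━━━┃15da256 Add feature  ┃       
  ┃ MusicSe┏━━━━━━┃cf7e573 Clean up     ┃━━━━━┓ 
  ┠────────┃ DataT┃$ git diff           ┃     ┃ 
  ┃      ▼1┠──────┃diff --git a/main.py ┃─────┨ 
  ┃   Tom·█┃ID  │L┃--- a/main.py        ┃    │┃ 
  ┃  Clap··┃────┼─┃+++ b/main.py        ┃────┼┃ 
  ┃ HiHat··┃1000│H┃@@ -1,3 +1,4 @@      ┃8-06│┃ 
  ┃ Snare··┃1001│H┃+# updated           ┃1-04│┃ 
  ┃  Bass█·┃1002│M┃ import sys          ┃3-01│┃ 
  ┃  Kick··┃1003│M┃$ █                  ┃0-12│┃ 
  ┃        ┃1004│H┗━━━━━━━━━━━━━━━━━━━━━┛1-14│┃ 
  ┃        ┃1005│Medium  │$3204.07│2024-10-26│┃ 


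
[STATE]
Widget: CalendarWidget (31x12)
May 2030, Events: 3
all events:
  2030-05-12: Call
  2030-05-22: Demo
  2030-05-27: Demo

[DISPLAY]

            May 2030           
Mo Tu We Th Fr Sa Su           
       1  2  3  4  5           
 6  7  8  9 10 11 12*          
13 14 15 16 17 18 19           
20 21 22* 23 24 25 26          
27* 28 29 30 31                
                               
                               
                               
                               
                               


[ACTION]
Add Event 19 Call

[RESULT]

            May 2030           
Mo Tu We Th Fr Sa Su           
       1  2  3  4  5           
 6  7  8  9 10 11 12*          
13 14 15 16 17 18 19*          
20 21 22* 23 24 25 26          
27* 28 29 30 31                
                               
                               
                               
                               
                               


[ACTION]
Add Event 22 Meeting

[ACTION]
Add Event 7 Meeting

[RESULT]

            May 2030           
Mo Tu We Th Fr Sa Su           
       1  2  3  4  5           
 6  7*  8  9 10 11 12*         
13 14 15 16 17 18 19*          
20 21 22* 23 24 25 26          
27* 28 29 30 31                
                               
                               
                               
                               
                               


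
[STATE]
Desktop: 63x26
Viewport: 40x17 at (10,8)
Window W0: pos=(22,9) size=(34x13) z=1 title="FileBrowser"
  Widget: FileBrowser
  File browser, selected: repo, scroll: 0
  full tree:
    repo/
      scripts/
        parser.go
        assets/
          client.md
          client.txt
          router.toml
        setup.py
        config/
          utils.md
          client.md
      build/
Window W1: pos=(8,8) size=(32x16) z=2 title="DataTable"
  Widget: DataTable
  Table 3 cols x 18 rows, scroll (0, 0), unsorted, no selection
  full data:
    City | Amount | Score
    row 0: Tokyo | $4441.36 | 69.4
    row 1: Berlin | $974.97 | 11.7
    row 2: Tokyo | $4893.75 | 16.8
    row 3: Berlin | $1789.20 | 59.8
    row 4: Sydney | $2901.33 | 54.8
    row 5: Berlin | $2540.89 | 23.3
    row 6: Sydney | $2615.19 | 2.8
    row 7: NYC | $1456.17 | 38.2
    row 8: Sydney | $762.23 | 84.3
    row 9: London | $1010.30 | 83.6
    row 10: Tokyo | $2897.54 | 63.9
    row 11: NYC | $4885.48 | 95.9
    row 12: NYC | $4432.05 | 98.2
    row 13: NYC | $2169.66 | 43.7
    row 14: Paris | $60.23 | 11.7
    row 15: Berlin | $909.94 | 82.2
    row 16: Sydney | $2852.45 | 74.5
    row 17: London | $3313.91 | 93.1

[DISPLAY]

━━━━━━━━━━━━━━━━━━━━━━━━━━━━━┓          
DataTable                    ┃━━━━━━━━━━
─────────────────────────────┨          
ity  │Amount  │Score         ┃──────────
─────┼────────┼─────         ┃          
okyo │$4441.36│69.4          ┃          
erlin│$974.97 │11.7          ┃          
okyo │$4893.75│16.8          ┃          
erlin│$1789.20│59.8          ┃          
ydney│$2901.33│54.8          ┃          
erlin│$2540.89│23.3          ┃          
ydney│$2615.19│2.8           ┃          
YC   │$1456.17│38.2          ┃          
ydney│$762.23 │84.3          ┃━━━━━━━━━━
ondon│$1010.30│83.6          ┃          
━━━━━━━━━━━━━━━━━━━━━━━━━━━━━┛          
                                        


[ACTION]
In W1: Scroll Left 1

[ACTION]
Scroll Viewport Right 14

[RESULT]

━━━━━━━━━━━━━━━━┓                       
                ┃━━━━━━━━━━━━━━━┓       
────────────────┨               ┃       
 │Score         ┃───────────────┨       
─┼─────         ┃               ┃       
6│69.4          ┃               ┃       
 │11.7          ┃               ┃       
5│16.8          ┃               ┃       
0│59.8          ┃               ┃       
3│54.8          ┃               ┃       
9│23.3          ┃               ┃       
9│2.8           ┃               ┃       
7│38.2          ┃               ┃       
 │84.3          ┃━━━━━━━━━━━━━━━┛       
0│83.6          ┃                       
━━━━━━━━━━━━━━━━┛                       
                                        


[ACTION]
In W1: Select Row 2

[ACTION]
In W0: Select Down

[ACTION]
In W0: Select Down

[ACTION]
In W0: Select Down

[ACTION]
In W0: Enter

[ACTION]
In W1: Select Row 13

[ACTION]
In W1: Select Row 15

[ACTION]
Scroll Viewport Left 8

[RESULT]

━━━━━━━━━━━━━━━━━━━━━━━━┓               
able                    ┃━━━━━━━━━━━━━━━
────────────────────────┨               
│Amount  │Score         ┃───────────────
┼────────┼─────         ┃               
│$4441.36│69.4          ┃               
│$974.97 │11.7          ┃               
│$4893.75│16.8          ┃               
│$1789.20│59.8          ┃               
│$2901.33│54.8          ┃               
│$2540.89│23.3          ┃               
│$2615.19│2.8           ┃               
│$1456.17│38.2          ┃               
│$762.23 │84.3          ┃━━━━━━━━━━━━━━━
│$1010.30│83.6          ┃               
━━━━━━━━━━━━━━━━━━━━━━━━┛               
                                        


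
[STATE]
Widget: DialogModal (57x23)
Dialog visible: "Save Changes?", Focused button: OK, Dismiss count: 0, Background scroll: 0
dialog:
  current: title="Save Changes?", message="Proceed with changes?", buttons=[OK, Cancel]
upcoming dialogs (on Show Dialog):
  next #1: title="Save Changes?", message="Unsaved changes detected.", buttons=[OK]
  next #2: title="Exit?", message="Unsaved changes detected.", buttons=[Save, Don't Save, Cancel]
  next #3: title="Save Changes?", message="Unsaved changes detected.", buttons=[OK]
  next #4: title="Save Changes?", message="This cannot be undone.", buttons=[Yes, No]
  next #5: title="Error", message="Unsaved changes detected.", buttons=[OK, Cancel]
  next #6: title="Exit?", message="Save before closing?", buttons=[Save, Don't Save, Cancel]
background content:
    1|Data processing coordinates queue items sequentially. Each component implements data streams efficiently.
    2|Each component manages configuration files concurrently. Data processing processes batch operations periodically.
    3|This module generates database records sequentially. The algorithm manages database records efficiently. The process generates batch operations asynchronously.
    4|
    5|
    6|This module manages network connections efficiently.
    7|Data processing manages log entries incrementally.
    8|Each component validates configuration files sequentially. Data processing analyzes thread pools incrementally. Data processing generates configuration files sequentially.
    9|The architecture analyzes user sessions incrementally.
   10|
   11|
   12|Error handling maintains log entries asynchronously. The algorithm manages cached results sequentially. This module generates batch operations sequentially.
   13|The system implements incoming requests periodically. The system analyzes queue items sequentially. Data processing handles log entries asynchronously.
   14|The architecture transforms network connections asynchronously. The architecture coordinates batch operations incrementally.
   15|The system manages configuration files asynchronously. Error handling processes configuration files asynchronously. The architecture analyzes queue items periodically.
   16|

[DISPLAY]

Data processing coordinates queue items sequentially. Eac
Each component manages configuration files concurrently. 
This module generates database records sequentially. The 
                                                         
                                                         
This module manages network connections efficiently.     
Data processing manages log entries incrementally.       
Each component validates configuration files sequentially
The architecture analyzes user sessions incrementally.   
                ┌───────────────────────┐                
                │     Save Changes?     │                
Error handling m│ Proceed with changes? │chronously. The 
The system imple│     [OK]  Cancel      │eriodically. The
The architecture└───────────────────────┘ctions asynchron
The system manages configuration files asynchronously. Er
                                                         
                                                         
                                                         
                                                         
                                                         
                                                         
                                                         
                                                         


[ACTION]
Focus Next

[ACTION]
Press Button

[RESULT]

Data processing coordinates queue items sequentially. Eac
Each component manages configuration files concurrently. 
This module generates database records sequentially. The 
                                                         
                                                         
This module manages network connections efficiently.     
Data processing manages log entries incrementally.       
Each component validates configuration files sequentially
The architecture analyzes user sessions incrementally.   
                                                         
                                                         
Error handling maintains log entries asynchronously. The 
The system implements incoming requests periodically. The
The architecture transforms network connections asynchron
The system manages configuration files asynchronously. Er
                                                         
                                                         
                                                         
                                                         
                                                         
                                                         
                                                         
                                                         


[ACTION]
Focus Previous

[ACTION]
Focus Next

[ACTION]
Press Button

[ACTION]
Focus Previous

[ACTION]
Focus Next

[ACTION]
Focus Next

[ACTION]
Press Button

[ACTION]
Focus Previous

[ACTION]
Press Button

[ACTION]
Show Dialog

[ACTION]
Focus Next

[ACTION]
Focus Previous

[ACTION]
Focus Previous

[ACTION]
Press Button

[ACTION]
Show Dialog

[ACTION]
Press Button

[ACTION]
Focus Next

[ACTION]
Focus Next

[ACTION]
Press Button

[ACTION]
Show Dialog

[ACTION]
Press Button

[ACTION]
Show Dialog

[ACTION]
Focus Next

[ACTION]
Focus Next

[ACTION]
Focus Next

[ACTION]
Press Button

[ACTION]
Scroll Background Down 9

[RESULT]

                                                         
                                                         
Error handling maintains log entries asynchronously. The 
The system implements incoming requests periodically. The
The architecture transforms network connections asynchron
The system manages configuration files asynchronously. Er
                                                         
                                                         
                                                         
                                                         
                                                         
                                                         
                                                         
                                                         
                                                         
                                                         
                                                         
                                                         
                                                         
                                                         
                                                         
                                                         
                                                         
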